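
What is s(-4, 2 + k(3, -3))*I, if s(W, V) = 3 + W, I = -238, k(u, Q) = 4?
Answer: 238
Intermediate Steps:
s(-4, 2 + k(3, -3))*I = (3 - 4)*(-238) = -1*(-238) = 238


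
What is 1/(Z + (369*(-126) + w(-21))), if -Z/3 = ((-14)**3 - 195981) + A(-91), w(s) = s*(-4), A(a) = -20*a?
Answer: 1/544305 ≈ 1.8372e-6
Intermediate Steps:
w(s) = -4*s
Z = 590715 (Z = -3*(((-14)**3 - 195981) - 20*(-91)) = -3*((-2744 - 195981) + 1820) = -3*(-198725 + 1820) = -3*(-196905) = 590715)
1/(Z + (369*(-126) + w(-21))) = 1/(590715 + (369*(-126) - 4*(-21))) = 1/(590715 + (-46494 + 84)) = 1/(590715 - 46410) = 1/544305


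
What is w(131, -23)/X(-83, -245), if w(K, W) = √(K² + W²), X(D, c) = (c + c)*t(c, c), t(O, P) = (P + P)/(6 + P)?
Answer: -239*√17690/240100 ≈ -0.13239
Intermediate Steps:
t(O, P) = 2*P/(6 + P) (t(O, P) = (2*P)/(6 + P) = 2*P/(6 + P))
X(D, c) = 4*c²/(6 + c) (X(D, c) = (c + c)*(2*c/(6 + c)) = (2*c)*(2*c/(6 + c)) = 4*c²/(6 + c))
w(131, -23)/X(-83, -245) = √(131² + (-23)²)/((4*(-245)²/(6 - 245))) = √(17161 + 529)/((4*60025/(-239))) = √17690/((4*60025*(-1/239))) = √17690/(-240100/239) = √17690*(-239/240100) = -239*√17690/240100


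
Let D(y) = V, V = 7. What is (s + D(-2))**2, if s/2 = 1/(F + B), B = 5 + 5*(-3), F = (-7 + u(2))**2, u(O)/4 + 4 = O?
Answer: 2271049/46225 ≈ 49.130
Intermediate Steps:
u(O) = -16 + 4*O
F = 225 (F = (-7 + (-16 + 4*2))**2 = (-7 + (-16 + 8))**2 = (-7 - 8)**2 = (-15)**2 = 225)
D(y) = 7
B = -10 (B = 5 - 15 = -10)
s = 2/215 (s = 2/(225 - 10) = 2/215 ≈ 0.0093023)
(s + D(-2))**2 = (2/215 + 7)**2 = (1507/215)**2 = 2271049/46225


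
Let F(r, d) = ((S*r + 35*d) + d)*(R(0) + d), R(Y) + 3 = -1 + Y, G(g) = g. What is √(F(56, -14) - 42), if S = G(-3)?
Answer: 7*√246 ≈ 109.79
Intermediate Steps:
S = -3
R(Y) = -4 + Y (R(Y) = -3 + (-1 + Y) = -4 + Y)
F(r, d) = (-4 + d)*(-3*r + 36*d) (F(r, d) = ((-3*r + 35*d) + d)*((-4 + 0) + d) = (-3*r + 36*d)*(-4 + d) = (-4 + d)*(-3*r + 36*d))
√(F(56, -14) - 42) = √((-144*(-14) + 12*56 + 36*(-14)² - 3*(-14)*56) - 42) = √((2016 + 672 + 36*196 + 2352) - 42) = √((2016 + 672 + 7056 + 2352) - 42) = √(12096 - 42) = √12054 = 7*√246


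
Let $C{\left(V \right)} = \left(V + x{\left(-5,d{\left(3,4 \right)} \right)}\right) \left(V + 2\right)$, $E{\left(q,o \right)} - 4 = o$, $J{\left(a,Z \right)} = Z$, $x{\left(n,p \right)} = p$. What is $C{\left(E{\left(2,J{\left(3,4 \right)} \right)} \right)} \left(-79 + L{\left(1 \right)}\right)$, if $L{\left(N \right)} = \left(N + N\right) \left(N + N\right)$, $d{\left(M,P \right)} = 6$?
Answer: $-10500$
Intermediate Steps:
$L{\left(N \right)} = 4 N^{2}$ ($L{\left(N \right)} = 2 N 2 N = 4 N^{2}$)
$E{\left(q,o \right)} = 4 + o$
$C{\left(V \right)} = \left(2 + V\right) \left(6 + V\right)$ ($C{\left(V \right)} = \left(V + 6\right) \left(V + 2\right) = \left(6 + V\right) \left(2 + V\right) = \left(2 + V\right) \left(6 + V\right)$)
$C{\left(E{\left(2,J{\left(3,4 \right)} \right)} \right)} \left(-79 + L{\left(1 \right)}\right) = \left(12 + \left(4 + 4\right)^{2} + 8 \left(4 + 4\right)\right) \left(-79 + 4 \cdot 1^{2}\right) = \left(12 + 8^{2} + 8 \cdot 8\right) \left(-79 + 4 \cdot 1\right) = \left(12 + 64 + 64\right) \left(-79 + 4\right) = 140 \left(-75\right) = -10500$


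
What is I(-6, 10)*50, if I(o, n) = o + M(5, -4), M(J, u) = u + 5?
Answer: -250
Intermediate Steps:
M(J, u) = 5 + u
I(o, n) = 1 + o (I(o, n) = o + (5 - 4) = o + 1 = 1 + o)
I(-6, 10)*50 = (1 - 6)*50 = -5*50 = -250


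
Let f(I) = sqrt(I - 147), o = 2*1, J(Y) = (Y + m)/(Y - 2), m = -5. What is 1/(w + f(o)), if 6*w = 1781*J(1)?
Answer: 10686/12689149 - 9*I*sqrt(145)/12689149 ≈ 0.00084214 - 8.5407e-6*I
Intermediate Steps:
J(Y) = (-5 + Y)/(-2 + Y) (J(Y) = (Y - 5)/(Y - 2) = (-5 + Y)/(-2 + Y))
o = 2
f(I) = sqrt(-147 + I)
w = 3562/3 (w = (1781*((-5 + 1)/(-2 + 1)))/6 = (1781*(-4/(-1)))/6 = (1781*(-1*(-4)))/6 = (1781*4)/6 = (1/6)*7124 = 3562/3 ≈ 1187.3)
1/(w + f(o)) = 1/(3562/3 + sqrt(-147 + 2)) = 1/(3562/3 + sqrt(-145)) = 1/(3562/3 + I*sqrt(145))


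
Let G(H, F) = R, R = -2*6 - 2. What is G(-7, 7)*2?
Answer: -28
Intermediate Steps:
R = -14 (R = -12 - 2 = -14)
G(H, F) = -14
G(-7, 7)*2 = -14*2 = -28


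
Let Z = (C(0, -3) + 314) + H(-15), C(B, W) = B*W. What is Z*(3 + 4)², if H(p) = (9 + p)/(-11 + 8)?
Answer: 15484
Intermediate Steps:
H(p) = -3 - p/3 (H(p) = (9 + p)/(-3) = (9 + p)*(-⅓) = -3 - p/3)
Z = 316 (Z = (0*(-3) + 314) + (-3 - ⅓*(-15)) = (0 + 314) + (-3 + 5) = 314 + 2 = 316)
Z*(3 + 4)² = 316*(3 + 4)² = 316*7² = 316*49 = 15484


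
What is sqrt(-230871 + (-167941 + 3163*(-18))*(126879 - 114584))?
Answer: 2*I*sqrt(691267249) ≈ 52584.0*I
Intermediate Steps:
sqrt(-230871 + (-167941 + 3163*(-18))*(126879 - 114584)) = sqrt(-230871 + (-167941 - 56934)*12295) = sqrt(-230871 - 224875*12295) = sqrt(-230871 - 2764838125) = sqrt(-2765068996) = 2*I*sqrt(691267249)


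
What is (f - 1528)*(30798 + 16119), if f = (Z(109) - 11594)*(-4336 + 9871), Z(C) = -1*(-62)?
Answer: -2994765970716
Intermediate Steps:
Z(C) = 62
f = -63829620 (f = (62 - 11594)*(-4336 + 9871) = -11532*5535 = -63829620)
(f - 1528)*(30798 + 16119) = (-63829620 - 1528)*(30798 + 16119) = -63831148*46917 = -2994765970716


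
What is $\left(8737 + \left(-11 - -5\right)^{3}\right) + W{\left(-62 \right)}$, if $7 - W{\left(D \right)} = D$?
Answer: $8590$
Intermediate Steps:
$W{\left(D \right)} = 7 - D$
$\left(8737 + \left(-11 - -5\right)^{3}\right) + W{\left(-62 \right)} = \left(8737 + \left(-11 - -5\right)^{3}\right) + \left(7 - -62\right) = \left(8737 + \left(-11 + 5\right)^{3}\right) + \left(7 + 62\right) = \left(8737 + \left(-6\right)^{3}\right) + 69 = \left(8737 - 216\right) + 69 = 8521 + 69 = 8590$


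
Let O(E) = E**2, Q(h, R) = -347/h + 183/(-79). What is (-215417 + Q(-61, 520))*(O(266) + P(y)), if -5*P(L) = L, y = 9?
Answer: -367241988717483/24095 ≈ -1.5241e+10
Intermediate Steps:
P(L) = -L/5
Q(h, R) = -183/79 - 347/h (Q(h, R) = -347/h + 183*(-1/79) = -347/h - 183/79 = -183/79 - 347/h)
(-215417 + Q(-61, 520))*(O(266) + P(y)) = (-215417 + (-183/79 - 347/(-61)))*(266**2 - 1/5*9) = (-215417 + (-183/79 - 347*(-1/61)))*(70756 - 9/5) = (-215417 + (-183/79 + 347/61))*(353771/5) = (-215417 + 16250/4819)*(353771/5) = -1038078273/4819*353771/5 = -367241988717483/24095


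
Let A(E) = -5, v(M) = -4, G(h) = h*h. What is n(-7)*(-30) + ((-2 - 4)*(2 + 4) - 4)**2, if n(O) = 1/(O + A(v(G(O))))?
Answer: 3205/2 ≈ 1602.5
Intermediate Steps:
G(h) = h**2
n(O) = 1/(-5 + O) (n(O) = 1/(O - 5) = 1/(-5 + O))
n(-7)*(-30) + ((-2 - 4)*(2 + 4) - 4)**2 = -30/(-5 - 7) + ((-2 - 4)*(2 + 4) - 4)**2 = -30/(-12) + (-6*6 - 4)**2 = -1/12*(-30) + (-36 - 4)**2 = 5/2 + (-40)**2 = 5/2 + 1600 = 3205/2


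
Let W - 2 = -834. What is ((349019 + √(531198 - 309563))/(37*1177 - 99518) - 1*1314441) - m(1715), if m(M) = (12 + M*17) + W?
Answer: -75154178963/55969 - √221635/55969 ≈ -1.3428e+6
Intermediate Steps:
W = -832 (W = 2 - 834 = -832)
m(M) = -820 + 17*M (m(M) = (12 + M*17) - 832 = (12 + 17*M) - 832 = -820 + 17*M)
((349019 + √(531198 - 309563))/(37*1177 - 99518) - 1*1314441) - m(1715) = ((349019 + √(531198 - 309563))/(37*1177 - 99518) - 1*1314441) - (-820 + 17*1715) = ((349019 + √221635)/(43549 - 99518) - 1314441) - (-820 + 29155) = ((349019 + √221635)/(-55969) - 1314441) - 1*28335 = ((349019 + √221635)*(-1/55969) - 1314441) - 28335 = ((-349019/55969 - √221635/55969) - 1314441) - 28335 = (-73568297348/55969 - √221635/55969) - 28335 = -75154178963/55969 - √221635/55969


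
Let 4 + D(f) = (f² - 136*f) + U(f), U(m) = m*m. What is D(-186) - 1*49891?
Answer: 44593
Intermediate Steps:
U(m) = m²
D(f) = -4 - 136*f + 2*f² (D(f) = -4 + ((f² - 136*f) + f²) = -4 + (-136*f + 2*f²) = -4 - 136*f + 2*f²)
D(-186) - 1*49891 = (-4 - 136*(-186) + 2*(-186)²) - 1*49891 = (-4 + 25296 + 2*34596) - 49891 = (-4 + 25296 + 69192) - 49891 = 94484 - 49891 = 44593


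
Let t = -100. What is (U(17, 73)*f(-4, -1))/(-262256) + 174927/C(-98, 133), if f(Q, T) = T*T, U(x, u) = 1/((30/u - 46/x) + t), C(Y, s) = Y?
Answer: -2911911345213079/1631350859712 ≈ -1785.0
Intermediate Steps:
U(x, u) = 1/(-100 - 46/x + 30/u) (U(x, u) = 1/((30/u - 46/x) - 100) = 1/((-46/x + 30/u) - 100) = 1/(-100 - 46/x + 30/u))
f(Q, T) = T**2
(U(17, 73)*f(-4, -1))/(-262256) + 174927/C(-98, 133) = (-1*73*17/(-30*17 + 46*73 + 100*73*17)*(-1)**2)/(-262256) + 174927/(-98) = (-1*73*17/(-510 + 3358 + 124100)*1)*(-1/262256) + 174927*(-1/98) = (-1*73*17/126948*1)*(-1/262256) - 174927/98 = (-1*73*17*1/126948*1)*(-1/262256) - 174927/98 = -1241/126948*1*(-1/262256) - 174927/98 = -1241/126948*(-1/262256) - 174927/98 = 1241/33292874688 - 174927/98 = -2911911345213079/1631350859712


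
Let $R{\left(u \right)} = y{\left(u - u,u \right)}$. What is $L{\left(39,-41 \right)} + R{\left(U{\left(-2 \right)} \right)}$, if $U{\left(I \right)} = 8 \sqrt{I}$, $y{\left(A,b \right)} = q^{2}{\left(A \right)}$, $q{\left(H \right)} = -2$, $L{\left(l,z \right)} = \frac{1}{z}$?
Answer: $\frac{163}{41} \approx 3.9756$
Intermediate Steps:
$y{\left(A,b \right)} = 4$ ($y{\left(A,b \right)} = \left(-2\right)^{2} = 4$)
$R{\left(u \right)} = 4$
$L{\left(39,-41 \right)} + R{\left(U{\left(-2 \right)} \right)} = \frac{1}{-41} + 4 = - \frac{1}{41} + 4 = \frac{163}{41}$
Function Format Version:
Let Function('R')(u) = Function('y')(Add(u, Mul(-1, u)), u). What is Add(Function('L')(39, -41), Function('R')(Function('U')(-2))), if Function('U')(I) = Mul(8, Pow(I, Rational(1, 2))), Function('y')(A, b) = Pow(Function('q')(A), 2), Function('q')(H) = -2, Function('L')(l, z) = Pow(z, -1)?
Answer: Rational(163, 41) ≈ 3.9756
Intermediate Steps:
Function('y')(A, b) = 4 (Function('y')(A, b) = Pow(-2, 2) = 4)
Function('R')(u) = 4
Add(Function('L')(39, -41), Function('R')(Function('U')(-2))) = Add(Pow(-41, -1), 4) = Add(Rational(-1, 41), 4) = Rational(163, 41)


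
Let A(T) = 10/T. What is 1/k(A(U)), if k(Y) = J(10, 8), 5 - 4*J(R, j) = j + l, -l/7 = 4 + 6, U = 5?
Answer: 4/67 ≈ 0.059702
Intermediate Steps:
l = -70 (l = -7*(4 + 6) = -7*10 = -70)
J(R, j) = 75/4 - j/4 (J(R, j) = 5/4 - (j - 70)/4 = 5/4 - (-70 + j)/4 = 5/4 + (35/2 - j/4) = 75/4 - j/4)
k(Y) = 67/4 (k(Y) = 75/4 - ¼*8 = 75/4 - 2 = 67/4)
1/k(A(U)) = 1/(67/4) = 4/67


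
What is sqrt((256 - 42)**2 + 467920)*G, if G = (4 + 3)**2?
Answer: 686*sqrt(2621) ≈ 35120.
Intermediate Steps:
G = 49 (G = 7**2 = 49)
sqrt((256 - 42)**2 + 467920)*G = sqrt((256 - 42)**2 + 467920)*49 = sqrt(214**2 + 467920)*49 = sqrt(45796 + 467920)*49 = sqrt(513716)*49 = (14*sqrt(2621))*49 = 686*sqrt(2621)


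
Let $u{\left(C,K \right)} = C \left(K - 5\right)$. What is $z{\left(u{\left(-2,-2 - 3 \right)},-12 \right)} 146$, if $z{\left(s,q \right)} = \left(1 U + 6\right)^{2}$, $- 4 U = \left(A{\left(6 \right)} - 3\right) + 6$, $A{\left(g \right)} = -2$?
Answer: $\frac{38617}{8} \approx 4827.1$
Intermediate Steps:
$U = - \frac{1}{4}$ ($U = - \frac{\left(-2 - 3\right) + 6}{4} = - \frac{-5 + 6}{4} = \left(- \frac{1}{4}\right) 1 = - \frac{1}{4} \approx -0.25$)
$u{\left(C,K \right)} = C \left(-5 + K\right)$
$z{\left(s,q \right)} = \frac{529}{16}$ ($z{\left(s,q \right)} = \left(1 \left(- \frac{1}{4}\right) + 6\right)^{2} = \left(- \frac{1}{4} + 6\right)^{2} = \left(\frac{23}{4}\right)^{2} = \frac{529}{16}$)
$z{\left(u{\left(-2,-2 - 3 \right)},-12 \right)} 146 = \frac{529}{16} \cdot 146 = \frac{38617}{8}$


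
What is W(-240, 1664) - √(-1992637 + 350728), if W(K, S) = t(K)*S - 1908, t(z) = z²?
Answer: 95844492 - I*√1641909 ≈ 9.5844e+7 - 1281.4*I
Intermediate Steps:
W(K, S) = -1908 + S*K² (W(K, S) = K²*S - 1908 = S*K² - 1908 = -1908 + S*K²)
W(-240, 1664) - √(-1992637 + 350728) = (-1908 + 1664*(-240)²) - √(-1992637 + 350728) = (-1908 + 1664*57600) - √(-1641909) = (-1908 + 95846400) - I*√1641909 = 95844492 - I*√1641909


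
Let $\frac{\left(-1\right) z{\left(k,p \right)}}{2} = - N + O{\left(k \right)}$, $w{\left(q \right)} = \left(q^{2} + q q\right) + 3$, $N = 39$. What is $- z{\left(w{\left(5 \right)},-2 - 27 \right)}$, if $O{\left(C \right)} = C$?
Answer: $28$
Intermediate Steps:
$w{\left(q \right)} = 3 + 2 q^{2}$ ($w{\left(q \right)} = \left(q^{2} + q^{2}\right) + 3 = 2 q^{2} + 3 = 3 + 2 q^{2}$)
$z{\left(k,p \right)} = 78 - 2 k$ ($z{\left(k,p \right)} = - 2 \left(\left(-1\right) 39 + k\right) = - 2 \left(-39 + k\right) = 78 - 2 k$)
$- z{\left(w{\left(5 \right)},-2 - 27 \right)} = - (78 - 2 \left(3 + 2 \cdot 5^{2}\right)) = - (78 - 2 \left(3 + 2 \cdot 25\right)) = - (78 - 2 \left(3 + 50\right)) = - (78 - 106) = \left(-1\right) \left(-28\right) = 28$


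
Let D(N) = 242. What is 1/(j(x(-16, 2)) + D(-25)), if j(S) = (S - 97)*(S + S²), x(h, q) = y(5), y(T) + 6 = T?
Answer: 1/242 ≈ 0.0041322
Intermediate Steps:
y(T) = -6 + T
x(h, q) = -1 (x(h, q) = -6 + 5 = -1)
j(S) = (-97 + S)*(S + S²)
1/(j(x(-16, 2)) + D(-25)) = 1/(-(-97 + (-1)² - 96*(-1)) + 242) = 1/(-(-97 + 1 + 96) + 242) = 1/(-1*0 + 242) = 1/(0 + 242) = 1/242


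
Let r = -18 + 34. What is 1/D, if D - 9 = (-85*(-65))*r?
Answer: 1/88409 ≈ 1.1311e-5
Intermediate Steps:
r = 16
D = 88409 (D = 9 - 85*(-65)*16 = 9 + 5525*16 = 9 + 88400 = 88409)
1/D = 1/88409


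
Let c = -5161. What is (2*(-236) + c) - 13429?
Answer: -19062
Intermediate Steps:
(2*(-236) + c) - 13429 = (2*(-236) - 5161) - 13429 = (-472 - 5161) - 13429 = -5633 - 13429 = -19062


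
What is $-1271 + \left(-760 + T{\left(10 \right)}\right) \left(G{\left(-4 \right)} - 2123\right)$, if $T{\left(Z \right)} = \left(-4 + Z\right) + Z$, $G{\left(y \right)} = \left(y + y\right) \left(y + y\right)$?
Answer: $1530625$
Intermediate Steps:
$G{\left(y \right)} = 4 y^{2}$ ($G{\left(y \right)} = 2 y 2 y = 4 y^{2}$)
$T{\left(Z \right)} = -4 + 2 Z$
$-1271 + \left(-760 + T{\left(10 \right)}\right) \left(G{\left(-4 \right)} - 2123\right) = -1271 + \left(-760 + \left(-4 + 2 \cdot 10\right)\right) \left(4 \left(-4\right)^{2} - 2123\right) = -1271 + \left(-760 + \left(-4 + 20\right)\right) \left(4 \cdot 16 - 2123\right) = -1271 + \left(-760 + 16\right) \left(64 - 2123\right) = -1271 - -1531896 = -1271 + 1531896 = 1530625$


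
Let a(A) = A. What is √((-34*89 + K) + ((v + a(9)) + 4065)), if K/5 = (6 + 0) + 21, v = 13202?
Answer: √14385 ≈ 119.94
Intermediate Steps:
K = 135 (K = 5*((6 + 0) + 21) = 5*(6 + 21) = 5*27 = 135)
√((-34*89 + K) + ((v + a(9)) + 4065)) = √((-34*89 + 135) + ((13202 + 9) + 4065)) = √((-3026 + 135) + (13211 + 4065)) = √(-2891 + 17276) = √14385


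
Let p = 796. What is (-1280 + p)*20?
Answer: -9680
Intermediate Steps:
(-1280 + p)*20 = (-1280 + 796)*20 = -484*20 = -9680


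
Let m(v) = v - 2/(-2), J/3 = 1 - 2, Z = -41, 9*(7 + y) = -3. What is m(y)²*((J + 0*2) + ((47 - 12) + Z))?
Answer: -361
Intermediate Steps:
y = -22/3 (y = -7 + (⅑)*(-3) = -7 - ⅓ = -22/3 ≈ -7.3333)
J = -3 (J = 3*(1 - 2) = 3*(-1) = -3)
m(v) = 1 + v (m(v) = v - 2*(-1)/2 = v - 1*(-1) = v + 1 = 1 + v)
m(y)²*((J + 0*2) + ((47 - 12) + Z)) = (1 - 22/3)²*((-3 + 0*2) + ((47 - 12) - 41)) = (-19/3)²*((-3 + 0) + (35 - 41)) = 361*(-3 - 6)/9 = (361/9)*(-9) = -361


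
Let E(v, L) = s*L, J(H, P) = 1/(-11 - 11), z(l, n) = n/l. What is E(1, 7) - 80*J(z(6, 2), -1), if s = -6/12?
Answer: 3/22 ≈ 0.13636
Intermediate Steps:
s = -½ (s = -6*1/12 = -½ ≈ -0.50000)
J(H, P) = -1/22 (J(H, P) = 1/(-22) = -1/22)
E(v, L) = -L/2
E(1, 7) - 80*J(z(6, 2), -1) = -½*7 - 80*(-1/22) = -7/2 + 40/11 = 3/22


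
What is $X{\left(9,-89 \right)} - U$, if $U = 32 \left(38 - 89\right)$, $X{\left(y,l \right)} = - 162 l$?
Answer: $16050$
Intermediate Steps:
$U = -1632$ ($U = 32 \left(-51\right) = -1632$)
$X{\left(9,-89 \right)} - U = \left(-162\right) \left(-89\right) - -1632 = 14418 + 1632 = 16050$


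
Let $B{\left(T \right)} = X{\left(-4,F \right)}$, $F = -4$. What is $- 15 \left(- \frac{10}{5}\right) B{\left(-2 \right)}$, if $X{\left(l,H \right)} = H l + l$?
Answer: $360$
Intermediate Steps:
$X{\left(l,H \right)} = l + H l$
$B{\left(T \right)} = 12$ ($B{\left(T \right)} = - 4 \left(1 - 4\right) = \left(-4\right) \left(-3\right) = 12$)
$- 15 \left(- \frac{10}{5}\right) B{\left(-2 \right)} = - 15 \left(- \frac{10}{5}\right) 12 = - 15 \left(\left(-10\right) \frac{1}{5}\right) 12 = \left(-15\right) \left(-2\right) 12 = 30 \cdot 12 = 360$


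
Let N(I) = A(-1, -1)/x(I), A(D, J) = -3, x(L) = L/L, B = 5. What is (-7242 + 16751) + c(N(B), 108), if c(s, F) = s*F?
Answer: 9185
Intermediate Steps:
x(L) = 1
N(I) = -3 (N(I) = -3/1 = -3*1 = -3)
c(s, F) = F*s
(-7242 + 16751) + c(N(B), 108) = (-7242 + 16751) + 108*(-3) = 9509 - 324 = 9185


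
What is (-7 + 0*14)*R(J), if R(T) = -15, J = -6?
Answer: 105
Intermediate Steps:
(-7 + 0*14)*R(J) = (-7 + 0*14)*(-15) = (-7 + 0)*(-15) = -7*(-15) = 105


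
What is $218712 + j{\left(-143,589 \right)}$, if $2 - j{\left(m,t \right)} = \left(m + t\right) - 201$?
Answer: $218469$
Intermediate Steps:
$j{\left(m,t \right)} = 203 - m - t$ ($j{\left(m,t \right)} = 2 - \left(\left(m + t\right) - 201\right) = 2 - \left(-201 + m + t\right) = 203 - m - t$)
$218712 + j{\left(-143,589 \right)} = 218712 - 243 = 218469$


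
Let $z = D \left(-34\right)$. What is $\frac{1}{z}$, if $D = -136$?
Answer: $\frac{1}{4624} \approx 0.00021626$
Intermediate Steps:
$z = 4624$ ($z = \left(-136\right) \left(-34\right) = 4624$)
$\frac{1}{z} = \frac{1}{4624}$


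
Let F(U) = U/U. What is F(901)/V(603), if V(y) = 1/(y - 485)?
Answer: 118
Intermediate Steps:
F(U) = 1
V(y) = 1/(-485 + y)
F(901)/V(603) = 1/1/(-485 + 603) = 1/1/118 = 1/(1/118) = 1*118 = 118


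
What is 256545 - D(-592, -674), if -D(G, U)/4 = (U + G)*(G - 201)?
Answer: 4272297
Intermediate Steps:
D(G, U) = -4*(-201 + G)*(G + U) (D(G, U) = -4*(U + G)*(G - 201) = -4*(G + U)*(-201 + G) = -4*(-201 + G)*(G + U))
256545 - D(-592, -674) = 256545 - (-4*(-592)**2 + 804*(-592) + 804*(-674) - 4*(-592)*(-674)) = 256545 - (-4*350464 - 475968 - 541896 - 1596032) = 256545 - (-1401856 - 475968 - 541896 - 1596032) = 256545 - 1*(-4015752) = 256545 + 4015752 = 4272297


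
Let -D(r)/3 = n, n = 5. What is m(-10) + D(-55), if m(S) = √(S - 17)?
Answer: -15 + 3*I*√3 ≈ -15.0 + 5.1962*I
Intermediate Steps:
m(S) = √(-17 + S)
D(r) = -15 (D(r) = -3*5 = -15)
m(-10) + D(-55) = √(-17 - 10) - 15 = √(-27) - 15 = 3*I*√3 - 15 = -15 + 3*I*√3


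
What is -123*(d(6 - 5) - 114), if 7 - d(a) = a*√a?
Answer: 13284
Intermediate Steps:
d(a) = 7 - a^(3/2) (d(a) = 7 - a*√a = 7 - a^(3/2))
-123*(d(6 - 5) - 114) = -123*((7 - (6 - 5)^(3/2)) - 114) = -123*((7 - 1^(3/2)) - 114) = -123*((7 - 1*1) - 114) = -123*((7 - 1) - 114) = -123*(6 - 114) = -123*(-108) = 13284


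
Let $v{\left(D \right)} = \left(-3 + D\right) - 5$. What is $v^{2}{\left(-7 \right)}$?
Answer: $225$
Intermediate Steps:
$v{\left(D \right)} = -8 + D$
$v^{2}{\left(-7 \right)} = \left(-8 - 7\right)^{2} = \left(-15\right)^{2} = 225$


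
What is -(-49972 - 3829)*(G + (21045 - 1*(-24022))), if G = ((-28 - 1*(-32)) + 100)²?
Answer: 3006561283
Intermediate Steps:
G = 10816 (G = ((-28 + 32) + 100)² = (4 + 100)² = 104² = 10816)
-(-49972 - 3829)*(G + (21045 - 1*(-24022))) = -(-49972 - 3829)*(10816 + (21045 - 1*(-24022))) = -(-53801)*(10816 + (21045 + 24022)) = -(-53801)*(10816 + 45067) = -(-53801)*55883 = -1*(-3006561283) = 3006561283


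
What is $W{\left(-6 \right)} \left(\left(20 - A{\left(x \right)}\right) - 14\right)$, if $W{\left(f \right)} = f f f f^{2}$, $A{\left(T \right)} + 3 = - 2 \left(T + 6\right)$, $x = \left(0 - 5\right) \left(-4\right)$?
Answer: $-474336$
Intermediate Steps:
$x = 20$ ($x = \left(-5\right) \left(-4\right) = 20$)
$A{\left(T \right)} = -15 - 2 T$ ($A{\left(T \right)} = -3 - 2 \left(T + 6\right) = -3 - 2 \left(6 + T\right) = -3 - \left(12 + 2 T\right) = -15 - 2 T$)
$W{\left(f \right)} = f^{5}$ ($W{\left(f \right)} = f^{2} f f^{2} = f^{3} f^{2} = f^{5}$)
$W{\left(-6 \right)} \left(\left(20 - A{\left(x \right)}\right) - 14\right) = \left(-6\right)^{5} \left(\left(20 - \left(-15 - 40\right)\right) - 14\right) = - 7776 \left(\left(20 - \left(-15 - 40\right)\right) - 14\right) = - 7776 \left(\left(20 - -55\right) - 14\right) = - 7776 \left(\left(20 + 55\right) - 14\right) = - 7776 \left(75 - 14\right) = \left(-7776\right) 61 = -474336$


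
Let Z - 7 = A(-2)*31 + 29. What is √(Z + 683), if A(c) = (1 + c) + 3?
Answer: √781 ≈ 27.946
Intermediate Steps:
A(c) = 4 + c
Z = 98 (Z = 7 + ((4 - 2)*31 + 29) = 7 + (2*31 + 29) = 7 + (62 + 29) = 7 + 91 = 98)
√(Z + 683) = √(98 + 683) = √781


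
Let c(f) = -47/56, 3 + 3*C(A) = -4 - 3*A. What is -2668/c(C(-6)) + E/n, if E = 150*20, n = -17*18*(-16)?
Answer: 30485107/9588 ≈ 3179.5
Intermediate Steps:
n = 4896 (n = -306*(-16) = 4896)
C(A) = -7/3 - A (C(A) = -1 + (-4 - 3*A)/3 = -1 + (-4/3 - A) = -7/3 - A)
c(f) = -47/56 (c(f) = -47*1/56 = -47/56)
E = 3000
-2668/c(C(-6)) + E/n = -2668/(-47/56) + 3000/4896 = -2668*(-56/47) + 3000*(1/4896) = 149408/47 + 125/204 = 30485107/9588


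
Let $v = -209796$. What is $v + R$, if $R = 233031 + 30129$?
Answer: $53364$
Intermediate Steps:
$R = 263160$
$v + R = -209796 + 263160 = 53364$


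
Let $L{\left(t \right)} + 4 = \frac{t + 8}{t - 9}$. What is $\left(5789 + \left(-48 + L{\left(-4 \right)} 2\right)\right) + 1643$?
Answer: $\frac{95880}{13} \approx 7375.4$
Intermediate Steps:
$L{\left(t \right)} = -4 + \frac{8 + t}{-9 + t}$ ($L{\left(t \right)} = -4 + \frac{t + 8}{t - 9} = -4 + \frac{8 + t}{-9 + t}$)
$\left(5789 + \left(-48 + L{\left(-4 \right)} 2\right)\right) + 1643 = \left(5789 - \left(48 - \frac{44 - -12}{-9 - 4} \cdot 2\right)\right) + 1643 = \left(5789 - \left(48 - \frac{44 + 12}{-13} \cdot 2\right)\right) + 1643 = \left(5789 - \left(48 - \left(- \frac{1}{13}\right) 56 \cdot 2\right)\right) + 1643 = \left(5789 - \frac{736}{13}\right) + 1643 = \frac{74521}{13} + 1643 = \frac{95880}{13}$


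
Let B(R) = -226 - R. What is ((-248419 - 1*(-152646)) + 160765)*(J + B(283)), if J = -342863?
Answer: -22316433024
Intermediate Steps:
((-248419 - 1*(-152646)) + 160765)*(J + B(283)) = ((-248419 - 1*(-152646)) + 160765)*(-342863 + (-226 - 1*283)) = ((-248419 + 152646) + 160765)*(-342863 + (-226 - 283)) = (-95773 + 160765)*(-342863 - 509) = 64992*(-343372) = -22316433024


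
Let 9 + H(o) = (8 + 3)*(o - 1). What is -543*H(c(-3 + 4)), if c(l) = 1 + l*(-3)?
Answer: 22806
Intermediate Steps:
c(l) = 1 - 3*l
H(o) = -20 + 11*o (H(o) = -9 + (8 + 3)*(o - 1) = -9 + 11*(-1 + o) = -9 + (-11 + 11*o) = -20 + 11*o)
-543*H(c(-3 + 4)) = -543*(-20 + 11*(1 - 3*(-3 + 4))) = -543*(-20 + 11*(1 - 3*1)) = -543*(-20 + 11*(1 - 3)) = -543*(-20 + 11*(-2)) = -543*(-20 - 22) = -543*(-42) = 22806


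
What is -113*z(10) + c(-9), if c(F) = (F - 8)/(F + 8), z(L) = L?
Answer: -1113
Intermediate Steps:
c(F) = (-8 + F)/(8 + F)
-113*z(10) + c(-9) = -113*10 + (-8 - 9)/(8 - 9) = -1130 - 17/(-1) = -1130 - 1*(-17) = -1130 + 17 = -1113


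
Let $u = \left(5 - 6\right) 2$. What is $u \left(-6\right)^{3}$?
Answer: $432$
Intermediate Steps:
$u = -2$ ($u = \left(-1\right) 2 = -2$)
$u \left(-6\right)^{3} = - 2 \left(-6\right)^{3} = \left(-2\right) \left(-216\right) = 432$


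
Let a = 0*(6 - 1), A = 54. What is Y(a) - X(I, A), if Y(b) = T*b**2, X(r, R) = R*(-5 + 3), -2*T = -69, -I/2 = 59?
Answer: 108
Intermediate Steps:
I = -118 (I = -2*59 = -118)
T = 69/2 (T = -1/2*(-69) = 69/2 ≈ 34.500)
a = 0 (a = 0*5 = 0)
X(r, R) = -2*R (X(r, R) = R*(-2) = -2*R)
Y(b) = 69*b**2/2
Y(a) - X(I, A) = (69/2)*0**2 - (-2)*54 = (69/2)*0 - 1*(-108) = 0 + 108 = 108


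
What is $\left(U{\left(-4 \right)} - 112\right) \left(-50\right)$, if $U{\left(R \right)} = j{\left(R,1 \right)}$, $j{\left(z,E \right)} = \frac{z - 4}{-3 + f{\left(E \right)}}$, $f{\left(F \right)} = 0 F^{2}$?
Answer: $\frac{16400}{3} \approx 5466.7$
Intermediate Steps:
$f{\left(F \right)} = 0$
$j{\left(z,E \right)} = \frac{4}{3} - \frac{z}{3}$ ($j{\left(z,E \right)} = \frac{z - 4}{-3 + 0} = \frac{-4 + z}{-3} = \left(-4 + z\right) \left(- \frac{1}{3}\right) = \frac{4}{3} - \frac{z}{3}$)
$U{\left(R \right)} = \frac{4}{3} - \frac{R}{3}$
$\left(U{\left(-4 \right)} - 112\right) \left(-50\right) = \left(\left(\frac{4}{3} - - \frac{4}{3}\right) - 112\right) \left(-50\right) = \left(\left(\frac{4}{3} + \frac{4}{3}\right) - 112\right) \left(-50\right) = \left(\frac{8}{3} - 112\right) \left(-50\right) = \left(- \frac{328}{3}\right) \left(-50\right) = \frac{16400}{3}$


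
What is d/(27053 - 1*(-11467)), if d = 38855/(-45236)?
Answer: -7771/348498144 ≈ -2.2299e-5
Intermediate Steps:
d = -38855/45236 (d = 38855*(-1/45236) = -38855/45236 ≈ -0.85894)
d/(27053 - 1*(-11467)) = -38855/(45236*(27053 - 1*(-11467))) = -38855/(45236*(27053 + 11467)) = -38855/45236/38520 = -38855/45236*1/38520 = -7771/348498144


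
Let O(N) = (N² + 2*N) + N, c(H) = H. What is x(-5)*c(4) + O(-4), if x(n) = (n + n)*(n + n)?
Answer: 404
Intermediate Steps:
O(N) = N² + 3*N
x(n) = 4*n² (x(n) = (2*n)*(2*n) = 4*n²)
x(-5)*c(4) + O(-4) = (4*(-5)²)*4 - 4*(3 - 4) = (4*25)*4 - 4*(-1) = 100*4 + 4 = 400 + 4 = 404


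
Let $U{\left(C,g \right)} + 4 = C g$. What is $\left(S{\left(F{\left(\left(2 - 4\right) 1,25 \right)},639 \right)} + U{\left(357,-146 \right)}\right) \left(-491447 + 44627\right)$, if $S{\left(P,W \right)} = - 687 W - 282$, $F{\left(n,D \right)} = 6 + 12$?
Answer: $219567794820$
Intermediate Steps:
$F{\left(n,D \right)} = 18$
$S{\left(P,W \right)} = -282 - 687 W$
$U{\left(C,g \right)} = -4 + C g$
$\left(S{\left(F{\left(\left(2 - 4\right) 1,25 \right)},639 \right)} + U{\left(357,-146 \right)}\right) \left(-491447 + 44627\right) = \left(\left(-282 - 438993\right) + \left(-4 + 357 \left(-146\right)\right)\right) \left(-491447 + 44627\right) = \left(\left(-282 - 438993\right) - 52126\right) \left(-446820\right) = \left(-439275 - 52126\right) \left(-446820\right) = \left(-491401\right) \left(-446820\right) = 219567794820$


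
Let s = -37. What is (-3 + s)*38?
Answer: -1520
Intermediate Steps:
(-3 + s)*38 = (-3 - 37)*38 = -40*38 = -1520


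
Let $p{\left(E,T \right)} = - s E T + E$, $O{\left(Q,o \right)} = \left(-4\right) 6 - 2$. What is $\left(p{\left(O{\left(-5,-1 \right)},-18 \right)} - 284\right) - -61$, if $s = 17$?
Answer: $-8205$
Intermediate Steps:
$O{\left(Q,o \right)} = -26$ ($O{\left(Q,o \right)} = -24 - 2 = -26$)
$p{\left(E,T \right)} = E - 17 E T$ ($p{\left(E,T \right)} = \left(-1\right) 17 E T + E = - 17 E T + E = E - 17 E T$)
$\left(p{\left(O{\left(-5,-1 \right)},-18 \right)} - 284\right) - -61 = \left(- 26 \left(1 - -306\right) - 284\right) - -61 = \left(- 26 \left(1 + 306\right) - 284\right) + \left(-15 + 76\right) = \left(\left(-26\right) 307 - 284\right) + 61 = \left(-7982 - 284\right) + 61 = -8266 + 61 = -8205$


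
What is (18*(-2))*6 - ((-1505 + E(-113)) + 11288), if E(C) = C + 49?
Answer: -9935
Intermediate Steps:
E(C) = 49 + C
(18*(-2))*6 - ((-1505 + E(-113)) + 11288) = (18*(-2))*6 - ((-1505 + (49 - 113)) + 11288) = -36*6 - ((-1505 - 64) + 11288) = -216 - (-1569 + 11288) = -216 - 1*9719 = -216 - 9719 = -9935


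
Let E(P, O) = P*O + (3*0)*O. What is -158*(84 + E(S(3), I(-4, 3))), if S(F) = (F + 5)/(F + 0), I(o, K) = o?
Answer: -34760/3 ≈ -11587.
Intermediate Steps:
S(F) = (5 + F)/F
E(P, O) = O*P (E(P, O) = O*P + 0*O = O*P + 0 = O*P)
-158*(84 + E(S(3), I(-4, 3))) = -158*(84 - 4*(5 + 3)/3) = -158*(84 - 4*8/3) = -158*(84 - 32/3) = -158*220/3 = -34760/3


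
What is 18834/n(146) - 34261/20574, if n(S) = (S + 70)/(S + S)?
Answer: 523795781/20574 ≈ 25459.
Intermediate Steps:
n(S) = (70 + S)/(2*S) (n(S) = (70 + S)/((2*S)) = (70 + S)*(1/(2*S)) = (70 + S)/(2*S))
18834/n(146) - 34261/20574 = 18834/(((1/2)*(70 + 146)/146)) - 34261/20574 = 18834/(((1/2)*(1/146)*216)) - 34261*1/20574 = 18834/(54/73) - 34261/20574 = 18834*(73/54) - 34261/20574 = 229147/9 - 34261/20574 = 523795781/20574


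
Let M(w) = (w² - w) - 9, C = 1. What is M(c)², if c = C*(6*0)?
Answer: 81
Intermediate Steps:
c = 0 (c = 1*(6*0) = 1*0 = 0)
M(w) = -9 + w² - w
M(c)² = (-9 + 0² - 1*0)² = (-9 + 0 + 0)² = (-9)² = 81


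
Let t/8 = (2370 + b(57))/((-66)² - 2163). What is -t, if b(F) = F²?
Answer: -14984/731 ≈ -20.498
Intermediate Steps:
t = 14984/731 (t = 8*((2370 + 57²)/((-66)² - 2163)) = 8*((2370 + 3249)/(4356 - 2163)) = 8*(5619/2193) = 8*(5619*(1/2193)) = 8*(1873/731) = 14984/731 ≈ 20.498)
-t = -1*14984/731 = -14984/731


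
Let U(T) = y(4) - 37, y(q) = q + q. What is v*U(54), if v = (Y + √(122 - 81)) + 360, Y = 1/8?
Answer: -83549/8 - 29*√41 ≈ -10629.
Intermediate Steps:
y(q) = 2*q
U(T) = -29 (U(T) = 2*4 - 37 = 8 - 37 = -29)
Y = ⅛ ≈ 0.12500
v = 2881/8 + √41 (v = (⅛ + √(122 - 81)) + 360 = (⅛ + √41) + 360 = 2881/8 + √41 ≈ 366.53)
v*U(54) = (2881/8 + √41)*(-29) = -83549/8 - 29*√41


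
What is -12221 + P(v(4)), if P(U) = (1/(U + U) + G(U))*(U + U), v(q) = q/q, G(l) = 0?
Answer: -12220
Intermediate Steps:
v(q) = 1
P(U) = 1 (P(U) = (1/(U + U) + 0)*(U + U) = (1/(2*U) + 0)*(2*U) = (1/(2*U))*(2*U) = 1)
-12221 + P(v(4)) = -12221 + 1 = -12220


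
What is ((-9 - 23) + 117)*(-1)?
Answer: -85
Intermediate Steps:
((-9 - 23) + 117)*(-1) = (-32 + 117)*(-1) = 85*(-1) = -85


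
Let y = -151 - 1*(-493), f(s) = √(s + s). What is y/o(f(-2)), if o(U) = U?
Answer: -171*I ≈ -171.0*I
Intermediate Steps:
f(s) = √2*√s (f(s) = √(2*s) = √2*√s)
y = 342 (y = -151 + 493 = 342)
y/o(f(-2)) = 342/((√2*√(-2))) = 342/((√2*(I*√2))) = 342/((2*I)) = 342*(-I/2) = -171*I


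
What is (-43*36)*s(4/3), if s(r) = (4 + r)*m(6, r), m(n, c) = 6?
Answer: -49536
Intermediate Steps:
s(r) = 24 + 6*r (s(r) = (4 + r)*6 = 24 + 6*r)
(-43*36)*s(4/3) = (-43*36)*(24 + 6*(4/3)) = -1548*(24 + 6*(4*(⅓))) = -1548*(24 + 6*(4/3)) = -1548*(24 + 8) = -1548*32 = -49536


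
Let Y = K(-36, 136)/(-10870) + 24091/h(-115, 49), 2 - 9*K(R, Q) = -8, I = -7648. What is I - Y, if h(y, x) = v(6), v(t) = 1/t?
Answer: -1488913901/9783 ≈ -1.5219e+5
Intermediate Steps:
v(t) = 1/t
K(R, Q) = 10/9 (K(R, Q) = 2/9 - ⅑*(-8) = 2/9 + 8/9 = 10/9)
h(y, x) = ⅙ (h(y, x) = 1/6 = ⅙)
Y = 1414093517/9783 (Y = (10/9)/(-10870) + 24091/(⅙) = (10/9)*(-1/10870) + 24091*6 = -1/9783 + 144546 = 1414093517/9783 ≈ 1.4455e+5)
I - Y = -7648 - 1*1414093517/9783 = -7648 - 1414093517/9783 = -1488913901/9783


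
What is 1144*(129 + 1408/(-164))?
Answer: 5647928/41 ≈ 1.3775e+5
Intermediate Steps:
1144*(129 + 1408/(-164)) = 1144*(129 + 1408*(-1/164)) = 1144*(129 - 352/41) = 1144*(4937/41) = 5647928/41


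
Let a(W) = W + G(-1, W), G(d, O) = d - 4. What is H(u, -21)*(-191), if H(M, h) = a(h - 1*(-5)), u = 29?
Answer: 4011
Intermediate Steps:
G(d, O) = -4 + d
a(W) = -5 + W (a(W) = W + (-4 - 1) = W - 5 = -5 + W)
H(M, h) = h (H(M, h) = -5 + (h - 1*(-5)) = -5 + (h + 5) = -5 + (5 + h) = h)
H(u, -21)*(-191) = -21*(-191) = 4011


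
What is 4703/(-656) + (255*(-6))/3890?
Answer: -1929835/255184 ≈ -7.5625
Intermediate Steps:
4703/(-656) + (255*(-6))/3890 = 4703*(-1/656) - 1530*1/3890 = -4703/656 - 153/389 = -1929835/255184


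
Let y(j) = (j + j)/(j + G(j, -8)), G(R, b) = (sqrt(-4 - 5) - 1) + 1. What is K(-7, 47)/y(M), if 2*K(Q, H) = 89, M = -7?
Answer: 89/4 - 267*I/28 ≈ 22.25 - 9.5357*I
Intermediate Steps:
K(Q, H) = 89/2 (K(Q, H) = (1/2)*89 = 89/2)
G(R, b) = 3*I (G(R, b) = (sqrt(-9) - 1) + 1 = (3*I - 1) + 1 = (-1 + 3*I) + 1 = 3*I)
y(j) = 2*j/(j + 3*I) (y(j) = (j + j)/(j + 3*I) = (2*j)/(j + 3*I) = 2*j/(j + 3*I))
K(-7, 47)/y(M) = 89/(2*((2*(-7)/(-7 + 3*I)))) = 89/(2*((2*(-7)*((-7 - 3*I)/58)))) = 89/(2*(49/29 + 21*I/29)) = 89*(29*(49/29 - 21*I/29)/98)/2 = 2581*(49/29 - 21*I/29)/196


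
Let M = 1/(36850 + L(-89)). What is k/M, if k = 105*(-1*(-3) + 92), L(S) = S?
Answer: 366690975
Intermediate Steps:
M = 1/36761 (M = 1/(36850 - 89) = 1/36761 ≈ 2.7203e-5)
k = 9975 (k = 105*(3 + 92) = 105*95 = 9975)
k/M = 9975/(1/36761) = 9975*36761 = 366690975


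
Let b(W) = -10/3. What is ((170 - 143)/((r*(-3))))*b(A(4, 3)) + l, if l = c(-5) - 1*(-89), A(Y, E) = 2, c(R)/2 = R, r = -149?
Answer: 11741/149 ≈ 78.799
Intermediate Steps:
c(R) = 2*R
l = 79 (l = 2*(-5) - 1*(-89) = -10 + 89 = 79)
b(W) = -10/3 (b(W) = -10*1/3 = -10/3)
((170 - 143)/((r*(-3))))*b(A(4, 3)) + l = ((170 - 143)/((-149*(-3))))*(-10/3) + 79 = (27/447)*(-10/3) + 79 = (27*(1/447))*(-10/3) + 79 = (9/149)*(-10/3) + 79 = -30/149 + 79 = 11741/149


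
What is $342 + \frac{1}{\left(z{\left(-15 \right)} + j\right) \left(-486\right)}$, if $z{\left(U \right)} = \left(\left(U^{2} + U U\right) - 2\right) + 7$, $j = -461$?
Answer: $\frac{997273}{2916} \approx 342.0$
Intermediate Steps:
$z{\left(U \right)} = 5 + 2 U^{2}$ ($z{\left(U \right)} = \left(\left(U^{2} + U^{2}\right) - 2\right) + 7 = \left(2 U^{2} - 2\right) + 7 = \left(-2 + 2 U^{2}\right) + 7 = 5 + 2 U^{2}$)
$342 + \frac{1}{\left(z{\left(-15 \right)} + j\right) \left(-486\right)} = 342 + \frac{1}{\left(\left(5 + 2 \left(-15\right)^{2}\right) - 461\right) \left(-486\right)} = 342 + \frac{1}{\left(5 + 2 \cdot 225\right) - 461} \left(- \frac{1}{486}\right) = 342 + \frac{1}{\left(5 + 450\right) - 461} \left(- \frac{1}{486}\right) = 342 + \frac{1}{455 - 461} \left(- \frac{1}{486}\right) = 342 + \frac{1}{-6} \left(- \frac{1}{486}\right) = 342 - - \frac{1}{2916} = 342 + \frac{1}{2916} = \frac{997273}{2916}$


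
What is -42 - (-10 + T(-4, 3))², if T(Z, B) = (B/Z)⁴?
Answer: -8897953/65536 ≈ -135.77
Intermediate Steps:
T(Z, B) = B⁴/Z⁴
-42 - (-10 + T(-4, 3))² = -42 - (-10 + 3⁴/(-4)⁴)² = -42 - (-10 + 81*(1/256))² = -42 - (-10 + 81/256)² = -42 - (-2479/256)² = -42 - 1*6145441/65536 = -42 - 6145441/65536 = -8897953/65536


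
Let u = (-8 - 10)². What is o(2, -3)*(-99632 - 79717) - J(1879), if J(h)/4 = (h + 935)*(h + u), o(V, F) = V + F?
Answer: -24617619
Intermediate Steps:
o(V, F) = F + V
u = 324 (u = (-18)² = 324)
J(h) = 4*(324 + h)*(935 + h) (J(h) = 4*((h + 935)*(h + 324)) = 4*((935 + h)*(324 + h)) = 4*((324 + h)*(935 + h)) = 4*(324 + h)*(935 + h))
o(2, -3)*(-99632 - 79717) - J(1879) = (-3 + 2)*(-99632 - 79717) - (1211760 + 4*1879² + 5036*1879) = -1*(-179349) - (1211760 + 4*3530641 + 9462644) = 179349 - (1211760 + 14122564 + 9462644) = 179349 - 1*24796968 = 179349 - 24796968 = -24617619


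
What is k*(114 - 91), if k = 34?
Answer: 782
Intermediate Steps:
k*(114 - 91) = 34*(114 - 91) = 34*23 = 782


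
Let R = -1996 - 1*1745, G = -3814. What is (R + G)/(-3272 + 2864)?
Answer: 7555/408 ≈ 18.517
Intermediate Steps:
R = -3741 (R = -1996 - 1745 = -3741)
(R + G)/(-3272 + 2864) = (-3741 - 3814)/(-3272 + 2864) = -7555/(-408) = -7555*(-1/408) = 7555/408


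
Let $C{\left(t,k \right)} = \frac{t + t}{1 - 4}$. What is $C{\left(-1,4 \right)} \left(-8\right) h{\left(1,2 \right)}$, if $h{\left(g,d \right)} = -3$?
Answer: $16$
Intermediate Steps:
$C{\left(t,k \right)} = - \frac{2 t}{3}$ ($C{\left(t,k \right)} = \frac{2 t}{-3} = 2 t \left(- \frac{1}{3}\right) = - \frac{2 t}{3}$)
$C{\left(-1,4 \right)} \left(-8\right) h{\left(1,2 \right)} = \left(- \frac{2}{3}\right) \left(-1\right) \left(-8\right) \left(-3\right) = \frac{2}{3} \left(-8\right) \left(-3\right) = \left(- \frac{16}{3}\right) \left(-3\right) = 16$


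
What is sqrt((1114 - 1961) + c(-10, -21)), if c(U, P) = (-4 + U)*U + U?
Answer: I*sqrt(717) ≈ 26.777*I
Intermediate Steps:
c(U, P) = U + U*(-4 + U) (c(U, P) = U*(-4 + U) + U = U + U*(-4 + U))
sqrt((1114 - 1961) + c(-10, -21)) = sqrt((1114 - 1961) - 10*(-3 - 10)) = sqrt(-847 - 10*(-13)) = sqrt(-847 + 130) = sqrt(-717) = I*sqrt(717)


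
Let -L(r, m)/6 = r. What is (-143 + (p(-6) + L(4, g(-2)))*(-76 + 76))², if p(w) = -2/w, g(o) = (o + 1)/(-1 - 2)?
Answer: 20449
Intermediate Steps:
g(o) = -⅓ - o/3 (g(o) = (1 + o)/(-3) = (1 + o)*(-⅓) = -⅓ - o/3)
L(r, m) = -6*r
(-143 + (p(-6) + L(4, g(-2)))*(-76 + 76))² = (-143 + (-2/(-6) - 6*4)*(-76 + 76))² = (-143 + (-2*(-⅙) - 24)*0)² = (-143 + (⅓ - 24)*0)² = (-143 - 71/3*0)² = (-143 + 0)² = (-143)² = 20449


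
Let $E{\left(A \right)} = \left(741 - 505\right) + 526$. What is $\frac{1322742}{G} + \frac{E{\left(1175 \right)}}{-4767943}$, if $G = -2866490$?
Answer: $- \frac{3154471362543}{6833630465035} \approx -0.46161$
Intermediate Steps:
$E{\left(A \right)} = 762$ ($E{\left(A \right)} = 236 + 526 = 762$)
$\frac{1322742}{G} + \frac{E{\left(1175 \right)}}{-4767943} = \frac{1322742}{-2866490} + \frac{762}{-4767943} = 1322742 \left(- \frac{1}{2866490}\right) + 762 \left(- \frac{1}{4767943}\right) = - \frac{661371}{1433245} - \frac{762}{4767943} = - \frac{3154471362543}{6833630465035}$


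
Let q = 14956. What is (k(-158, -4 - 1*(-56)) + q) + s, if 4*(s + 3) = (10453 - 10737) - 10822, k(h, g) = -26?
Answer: 24301/2 ≈ 12151.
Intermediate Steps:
s = -5559/2 (s = -3 + ((10453 - 10737) - 10822)/4 = -3 + (-284 - 10822)/4 = -3 + (¼)*(-11106) = -3 - 5553/2 = -5559/2 ≈ -2779.5)
(k(-158, -4 - 1*(-56)) + q) + s = (-26 + 14956) - 5559/2 = 14930 - 5559/2 = 24301/2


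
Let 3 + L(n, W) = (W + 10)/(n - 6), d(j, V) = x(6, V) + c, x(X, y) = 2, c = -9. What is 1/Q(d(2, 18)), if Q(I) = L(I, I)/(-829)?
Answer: 10777/42 ≈ 256.60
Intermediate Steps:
d(j, V) = -7 (d(j, V) = 2 - 9 = -7)
L(n, W) = -3 + (10 + W)/(-6 + n) (L(n, W) = -3 + (W + 10)/(n - 6) = -3 + (10 + W)/(-6 + n))
Q(I) = -(28 - 2*I)/(829*(-6 + I)) (Q(I) = ((28 + I - 3*I)/(-6 + I))/(-829) = ((28 - 2*I)/(-6 + I))*(-1/829) = -(28 - 2*I)/(829*(-6 + I)))
1/Q(d(2, 18)) = 1/(2*(-14 - 7)/(829*(-6 - 7))) = 1/((2/829)*(-21)/(-13)) = 1/((2/829)*(-1/13)*(-21)) = 1/(42/10777) = 10777/42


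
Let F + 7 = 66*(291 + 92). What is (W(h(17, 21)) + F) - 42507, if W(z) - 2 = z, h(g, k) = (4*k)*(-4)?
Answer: -17570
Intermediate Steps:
F = 25271 (F = -7 + 66*(291 + 92) = -7 + 66*383 = -7 + 25278 = 25271)
h(g, k) = -16*k
W(z) = 2 + z
(W(h(17, 21)) + F) - 42507 = ((2 - 16*21) + 25271) - 42507 = ((2 - 336) + 25271) - 42507 = (-334 + 25271) - 42507 = 24937 - 42507 = -17570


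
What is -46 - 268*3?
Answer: -850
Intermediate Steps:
-46 - 268*3 = -46 - 804 = -850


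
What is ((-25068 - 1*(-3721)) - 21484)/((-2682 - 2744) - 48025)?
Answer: 4759/5939 ≈ 0.80131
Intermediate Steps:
((-25068 - 1*(-3721)) - 21484)/((-2682 - 2744) - 48025) = ((-25068 + 3721) - 21484)/(-5426 - 48025) = (-21347 - 21484)/(-53451) = -42831*(-1/53451) = 4759/5939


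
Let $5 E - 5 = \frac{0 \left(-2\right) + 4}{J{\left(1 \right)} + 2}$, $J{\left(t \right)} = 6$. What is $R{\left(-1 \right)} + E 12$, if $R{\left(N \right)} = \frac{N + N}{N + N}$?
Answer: $\frac{71}{5} \approx 14.2$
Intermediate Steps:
$R{\left(N \right)} = 1$ ($R{\left(N \right)} = \frac{2 N}{2 N} = 2 N \frac{1}{2 N} = 1$)
$E = \frac{11}{10}$ ($E = 1 + \frac{\left(0 \left(-2\right) + 4\right) \frac{1}{6 + 2}}{5} = 1 + \frac{\left(0 + 4\right) \frac{1}{8}}{5} = 1 + \frac{4 \cdot \frac{1}{8}}{5} = 1 + \frac{1}{5} \cdot \frac{1}{2} = 1 + \frac{1}{10} = \frac{11}{10} \approx 1.1$)
$R{\left(-1 \right)} + E 12 = 1 + \frac{11}{10} \cdot 12 = 1 + \frac{66}{5} = \frac{71}{5}$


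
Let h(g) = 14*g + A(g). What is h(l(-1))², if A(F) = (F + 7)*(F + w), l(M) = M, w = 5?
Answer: 100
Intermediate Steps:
A(F) = (5 + F)*(7 + F) (A(F) = (F + 7)*(F + 5) = (7 + F)*(5 + F) = (5 + F)*(7 + F))
h(g) = 35 + g² + 26*g (h(g) = 14*g + (35 + g² + 12*g) = 35 + g² + 26*g)
h(l(-1))² = (35 + (-1)² + 26*(-1))² = (35 + 1 - 26)² = 10² = 100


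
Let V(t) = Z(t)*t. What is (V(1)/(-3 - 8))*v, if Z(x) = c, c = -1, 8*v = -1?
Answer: -1/88 ≈ -0.011364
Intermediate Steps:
v = -⅛ (v = (⅛)*(-1) = -⅛ ≈ -0.12500)
Z(x) = -1
V(t) = -t
(V(1)/(-3 - 8))*v = ((-1*1)/(-3 - 8))*(-⅛) = -1/(-11)*(-⅛) = -1*(-1/11)*(-⅛) = (1/11)*(-⅛) = -1/88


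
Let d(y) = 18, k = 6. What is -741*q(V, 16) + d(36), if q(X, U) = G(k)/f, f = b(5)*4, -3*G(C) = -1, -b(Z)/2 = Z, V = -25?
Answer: 967/40 ≈ 24.175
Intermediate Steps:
b(Z) = -2*Z
G(C) = ⅓ (G(C) = -⅓*(-1) = ⅓)
f = -40 (f = -2*5*4 = -10*4 = -40)
q(X, U) = -1/120 (q(X, U) = (⅓)/(-40) = (⅓)*(-1/40) = -1/120)
-741*q(V, 16) + d(36) = -741*(-1/120) + 18 = 247/40 + 18 = 967/40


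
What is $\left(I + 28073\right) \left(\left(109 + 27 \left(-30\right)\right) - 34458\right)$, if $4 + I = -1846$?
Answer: $-921974457$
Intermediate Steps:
$I = -1850$ ($I = -4 - 1846 = -1850$)
$\left(I + 28073\right) \left(\left(109 + 27 \left(-30\right)\right) - 34458\right) = \left(-1850 + 28073\right) \left(\left(109 + 27 \left(-30\right)\right) - 34458\right) = 26223 \left(\left(109 - 810\right) - 34458\right) = 26223 \left(-701 - 34458\right) = 26223 \left(-35159\right) = -921974457$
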